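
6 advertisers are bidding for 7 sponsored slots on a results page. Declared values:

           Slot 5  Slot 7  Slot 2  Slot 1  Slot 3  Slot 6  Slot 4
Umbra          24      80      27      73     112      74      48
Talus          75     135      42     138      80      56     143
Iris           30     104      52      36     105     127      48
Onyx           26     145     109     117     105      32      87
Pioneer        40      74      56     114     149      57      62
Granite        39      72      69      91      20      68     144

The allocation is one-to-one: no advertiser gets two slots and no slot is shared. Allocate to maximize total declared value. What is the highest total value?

Maximum total: $747

Optimal: Umbra→Slot 7 ($80), Talus→Slot 1 ($138), Iris→Slot 6 ($127), Onyx→Slot 2 ($109), Pioneer→Slot 3 ($149), Granite→Slot 4 ($144) — total 80+138+127+109+149+144 = $747.
Max-entry greedy (repeatedly take the single best remaining cell) gives $730, worse by 17.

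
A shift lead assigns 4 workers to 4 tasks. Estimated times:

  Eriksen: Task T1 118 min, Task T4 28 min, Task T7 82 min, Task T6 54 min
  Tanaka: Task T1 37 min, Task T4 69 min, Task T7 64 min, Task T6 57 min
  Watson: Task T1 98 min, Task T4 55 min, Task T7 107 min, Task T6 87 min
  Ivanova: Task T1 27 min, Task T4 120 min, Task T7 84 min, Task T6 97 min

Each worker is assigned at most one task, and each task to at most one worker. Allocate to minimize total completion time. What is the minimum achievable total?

Optimal: Eriksen→Task T6 (54 min), Tanaka→Task T7 (64 min), Watson→Task T4 (55 min), Ivanova→Task T1 (27 min) — total 54+64+55+27 = 200 min.
Row-greedy (each worker in turn takes its cheapest remaining task) gives 236 min, worse by 36.
Swapping Eriksen↔Watson (Eriksen→Task T4 28 min, Watson→Task T6 87 min) adds 6.
No other one-to-one assignment undercuts 200 min.

Minimum total: 200 min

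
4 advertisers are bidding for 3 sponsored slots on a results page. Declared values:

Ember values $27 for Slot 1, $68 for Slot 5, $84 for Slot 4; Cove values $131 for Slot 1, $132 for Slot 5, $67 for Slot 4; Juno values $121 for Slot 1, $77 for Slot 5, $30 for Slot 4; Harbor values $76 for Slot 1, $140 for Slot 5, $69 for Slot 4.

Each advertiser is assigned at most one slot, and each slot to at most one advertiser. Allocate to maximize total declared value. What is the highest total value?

Max total: $355

This is the linear assignment problem.
Optimal: Cove→Slot 1 ($131), Harbor→Slot 5 ($140), Ember→Slot 4 ($84) — total 131+140+84 = $355.
Row-greedy (each advertiser in turn takes its best remaining slot) gives $337, worse by 18.
Swapping Cove↔Ember (Cove→Slot 4 $67, Ember→Slot 1 $27) loses 121.
No other one-to-one assignment exceeds $355.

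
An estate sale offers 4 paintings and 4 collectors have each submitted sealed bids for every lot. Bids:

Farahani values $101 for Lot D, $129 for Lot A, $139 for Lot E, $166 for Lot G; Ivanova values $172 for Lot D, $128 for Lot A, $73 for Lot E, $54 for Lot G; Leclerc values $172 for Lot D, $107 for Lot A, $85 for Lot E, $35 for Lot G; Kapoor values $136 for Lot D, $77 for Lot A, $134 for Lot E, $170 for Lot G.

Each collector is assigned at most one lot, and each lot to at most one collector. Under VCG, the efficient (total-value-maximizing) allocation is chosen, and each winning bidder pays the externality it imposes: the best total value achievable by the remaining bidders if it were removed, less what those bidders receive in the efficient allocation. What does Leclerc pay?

Leclerc pays $44.

Efficient allocation: Farahani→Lot E ($139), Ivanova→Lot A ($128), Leclerc→Lot D ($172), Kapoor→Lot G ($170); total welfare W = $609.
Leclerc receives Lot D at value $172, so the others get W − 172 = $437.
Without Leclerc: best allocation of the remaining 3 bidders over all 4 lots is Farahani→Lot E ($139), Ivanova→Lot D ($172), Kapoor→Lot G ($170), total $481.
VCG payment = (others' best without Leclerc) − (others' welfare with Leclerc) = 481 − 437 = $44.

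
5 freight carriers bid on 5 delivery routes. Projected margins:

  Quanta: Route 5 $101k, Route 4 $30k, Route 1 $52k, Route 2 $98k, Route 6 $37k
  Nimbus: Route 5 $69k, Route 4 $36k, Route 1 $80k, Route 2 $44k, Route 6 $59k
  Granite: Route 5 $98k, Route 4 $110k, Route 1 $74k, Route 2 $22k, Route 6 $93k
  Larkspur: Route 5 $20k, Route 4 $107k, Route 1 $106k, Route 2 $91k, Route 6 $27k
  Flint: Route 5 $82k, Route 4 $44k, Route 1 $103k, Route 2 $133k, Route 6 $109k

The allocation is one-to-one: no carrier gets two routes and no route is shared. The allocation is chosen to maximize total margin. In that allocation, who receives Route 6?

Granite receives Route 6.

Optimal: Quanta→Route 5 ($101k), Nimbus→Route 1 ($80k), Granite→Route 6 ($93k), Larkspur→Route 4 ($107k), Flint→Route 2 ($133k) — total 101+80+93+107+133 = $514k.
Max-entry greedy (repeatedly take the single best remaining cell) gives $509k, worse by 5.
Next-best assignment: Quanta→Route 5, Nimbus→Route 6, Granite→Route 4, Larkspur→Route 1, Flint→Route 2 = $509k.
Every other assignment is strictly worse.
Granite's own top route is Route 4 ($110k), but forcing Granite→Route 4 and reassigning the rest optimally gives only $509k — worse by 5.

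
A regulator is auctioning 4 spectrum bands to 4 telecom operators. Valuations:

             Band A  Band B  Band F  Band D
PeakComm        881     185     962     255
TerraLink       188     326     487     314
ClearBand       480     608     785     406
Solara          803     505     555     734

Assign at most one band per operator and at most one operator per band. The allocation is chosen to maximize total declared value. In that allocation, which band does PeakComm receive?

Optimal: PeakComm→Band A ($881M), TerraLink→Band B ($326M), ClearBand→Band F ($785M), Solara→Band D ($734M) — total 881+326+785+734 = $2726M.
Row-greedy (each operator in turn takes its best remaining band) gives $2502M, worse by 224.
Next-best assignment: PeakComm→Band A, TerraLink→Band F, ClearBand→Band B, Solara→Band D = $2710M.
No other one-to-one assignment exceeds $2726M.
PeakComm's own top band is Band F ($962M), but forcing PeakComm→Band F and reassigning the rest optimally gives only $2687M — worse by 39.

PeakComm receives Band A.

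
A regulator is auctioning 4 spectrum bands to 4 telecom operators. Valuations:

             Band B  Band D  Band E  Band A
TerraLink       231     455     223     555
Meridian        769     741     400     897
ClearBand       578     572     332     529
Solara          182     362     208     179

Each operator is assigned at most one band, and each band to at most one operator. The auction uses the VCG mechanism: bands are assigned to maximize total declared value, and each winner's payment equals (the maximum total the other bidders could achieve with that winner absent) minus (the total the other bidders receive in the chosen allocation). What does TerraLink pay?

Efficient allocation: TerraLink→Band D ($455M), Meridian→Band A ($897M), ClearBand→Band B ($578M), Solara→Band E ($208M); total welfare W = $2138M.
TerraLink receives Band D at value $455M, so the others get W − 455 = $1683M.
Without TerraLink: best allocation of the remaining 3 bidders over all 4 bands is Meridian→Band A ($897M), ClearBand→Band B ($578M), Solara→Band D ($362M), total $1837M.
VCG payment = (others' best without TerraLink) − (others' welfare with TerraLink) = 1837 − 1683 = $154M.

TerraLink pays $154M.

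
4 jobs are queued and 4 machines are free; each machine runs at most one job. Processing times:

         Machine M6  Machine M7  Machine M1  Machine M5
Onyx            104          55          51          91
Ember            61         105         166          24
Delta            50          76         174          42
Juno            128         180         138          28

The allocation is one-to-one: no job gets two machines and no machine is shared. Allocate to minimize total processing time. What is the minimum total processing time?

Optimal: Onyx→Machine M1 (51 min), Ember→Machine M6 (61 min), Delta→Machine M7 (76 min), Juno→Machine M5 (28 min) — total 51+61+76+28 = 216 min.
Min-entry greedy (repeatedly take the single cheapest remaining cell) gives 305 min, worse by 89.
Swapping Delta↔Onyx (Delta→Machine M1 174 min, Onyx→Machine M7 55 min) adds 102.

Minimum total: 216 min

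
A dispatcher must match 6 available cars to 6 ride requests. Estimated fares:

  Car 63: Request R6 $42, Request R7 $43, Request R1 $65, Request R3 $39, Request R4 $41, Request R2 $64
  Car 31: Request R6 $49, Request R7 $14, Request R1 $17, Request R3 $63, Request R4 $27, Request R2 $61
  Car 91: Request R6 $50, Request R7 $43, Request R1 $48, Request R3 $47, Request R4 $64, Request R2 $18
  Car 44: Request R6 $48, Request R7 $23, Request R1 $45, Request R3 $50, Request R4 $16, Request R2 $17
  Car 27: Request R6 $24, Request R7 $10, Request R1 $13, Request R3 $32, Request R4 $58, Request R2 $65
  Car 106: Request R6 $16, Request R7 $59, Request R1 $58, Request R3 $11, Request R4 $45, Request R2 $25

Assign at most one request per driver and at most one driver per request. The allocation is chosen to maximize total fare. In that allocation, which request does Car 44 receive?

Optimal: Car 63→Request R1 ($65), Car 31→Request R3 ($63), Car 91→Request R4 ($64), Car 44→Request R6 ($48), Car 27→Request R2 ($65), Car 106→Request R7 ($59) — total 65+63+64+48+65+59 = $364.
Column-greedy (each request in turn goes to its best remaining driver) gives $312, worse by 52.
Car 44's own top request is Request R3 ($50), but forcing Car 44→Request R3 and reassigning the rest optimally gives only $352 — worse by 12.

Car 44 receives Request R6.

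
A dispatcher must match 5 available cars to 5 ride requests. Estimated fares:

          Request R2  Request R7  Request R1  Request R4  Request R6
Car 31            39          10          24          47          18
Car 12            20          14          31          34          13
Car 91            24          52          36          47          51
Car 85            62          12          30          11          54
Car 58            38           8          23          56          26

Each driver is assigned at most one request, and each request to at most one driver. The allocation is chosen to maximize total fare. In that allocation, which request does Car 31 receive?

Car 31 receives Request R2.

Optimal: Car 31→Request R2 ($39), Car 12→Request R1 ($31), Car 91→Request R7 ($52), Car 85→Request R6 ($54), Car 58→Request R4 ($56) — total 39+31+52+54+56 = $232.
Max-entry greedy (repeatedly take the single best remaining cell) gives $219, worse by 13.
Every other assignment is strictly worse.
Car 31's own top request is Request R4 ($47), but forcing Car 31→Request R4 and reassigning the rest optimally gives only $222 — worse by 10.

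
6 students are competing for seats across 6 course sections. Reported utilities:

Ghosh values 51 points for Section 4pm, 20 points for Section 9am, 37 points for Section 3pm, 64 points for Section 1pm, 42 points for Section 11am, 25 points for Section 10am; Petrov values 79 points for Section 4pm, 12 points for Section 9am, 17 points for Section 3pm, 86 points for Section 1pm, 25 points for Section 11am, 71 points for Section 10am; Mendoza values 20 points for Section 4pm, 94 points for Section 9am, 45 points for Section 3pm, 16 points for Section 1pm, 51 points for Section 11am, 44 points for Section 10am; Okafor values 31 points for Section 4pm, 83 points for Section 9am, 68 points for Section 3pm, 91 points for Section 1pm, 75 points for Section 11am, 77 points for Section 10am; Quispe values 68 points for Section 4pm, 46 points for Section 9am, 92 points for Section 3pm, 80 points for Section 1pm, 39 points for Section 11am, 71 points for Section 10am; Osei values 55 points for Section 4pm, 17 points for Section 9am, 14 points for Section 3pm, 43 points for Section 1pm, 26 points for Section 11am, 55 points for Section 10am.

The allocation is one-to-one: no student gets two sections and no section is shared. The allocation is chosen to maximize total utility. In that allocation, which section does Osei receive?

Osei receives Section 10am.

Optimal: Ghosh→Section 1pm (64 points), Petrov→Section 4pm (79 points), Mendoza→Section 9am (94 points), Okafor→Section 11am (75 points), Quispe→Section 3pm (92 points), Osei→Section 10am (55 points) — total 64+79+94+75+92+55 = 459 points.
Max-entry greedy (repeatedly take the single best remaining cell) gives 453 points, worse by 6.
No other one-to-one assignment exceeds 459 points.
Osei's own top section is Section 4pm (55 points), but forcing Osei→Section 4pm and reassigning the rest optimally gives only 451 points — worse by 8.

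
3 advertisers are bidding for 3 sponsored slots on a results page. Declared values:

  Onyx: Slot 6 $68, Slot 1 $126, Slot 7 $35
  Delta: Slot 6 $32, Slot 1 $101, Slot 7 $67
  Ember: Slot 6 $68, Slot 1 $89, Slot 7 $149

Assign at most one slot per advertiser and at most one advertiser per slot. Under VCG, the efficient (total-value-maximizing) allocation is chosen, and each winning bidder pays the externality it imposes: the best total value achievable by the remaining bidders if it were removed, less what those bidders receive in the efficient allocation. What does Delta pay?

Delta pays $58.

Efficient allocation: Onyx→Slot 6 ($68), Delta→Slot 1 ($101), Ember→Slot 7 ($149); total welfare W = $318.
Delta receives Slot 1 at value $101, so the others get W − 101 = $217.
Without Delta: best allocation of the remaining 2 bidders over all 3 slots is Onyx→Slot 1 ($126), Ember→Slot 7 ($149), total $275.
VCG payment = (others' best without Delta) − (others' welfare with Delta) = 275 − 217 = $58.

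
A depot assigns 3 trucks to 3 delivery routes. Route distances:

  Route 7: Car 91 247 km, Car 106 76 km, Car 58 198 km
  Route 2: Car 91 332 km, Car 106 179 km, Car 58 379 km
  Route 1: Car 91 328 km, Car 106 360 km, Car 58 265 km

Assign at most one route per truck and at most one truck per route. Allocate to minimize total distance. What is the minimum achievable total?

Minimum total: 673 km

This is the linear assignment problem.
Optimal: Car 91→Route 2 (332 km), Car 106→Route 7 (76 km), Car 58→Route 1 (265 km) — total 332+76+265 = 673 km.
Row-greedy (each truck in turn takes its cheapest remaining route) gives 691 km, worse by 18.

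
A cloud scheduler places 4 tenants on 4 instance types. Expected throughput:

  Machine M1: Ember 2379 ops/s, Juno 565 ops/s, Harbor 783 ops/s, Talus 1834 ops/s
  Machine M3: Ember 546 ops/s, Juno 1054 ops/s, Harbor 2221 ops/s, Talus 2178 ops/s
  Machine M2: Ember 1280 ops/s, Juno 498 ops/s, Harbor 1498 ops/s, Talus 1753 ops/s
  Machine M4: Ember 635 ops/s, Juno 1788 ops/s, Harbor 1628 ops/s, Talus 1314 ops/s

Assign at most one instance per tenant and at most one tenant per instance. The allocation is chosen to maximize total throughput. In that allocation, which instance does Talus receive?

Talus receives Machine M2.

Optimal: Ember→Machine M1 (2379 ops/s), Juno→Machine M4 (1788 ops/s), Harbor→Machine M3 (2221 ops/s), Talus→Machine M2 (1753 ops/s) — total 2379+1788+2221+1753 = 8141 ops/s.
Checked against all permutations: 8141 ops/s is optimal.
Talus's own top instance is Machine M3 (2178 ops/s), but forcing Talus→Machine M3 and reassigning the rest optimally gives only 7843 ops/s — worse by 298.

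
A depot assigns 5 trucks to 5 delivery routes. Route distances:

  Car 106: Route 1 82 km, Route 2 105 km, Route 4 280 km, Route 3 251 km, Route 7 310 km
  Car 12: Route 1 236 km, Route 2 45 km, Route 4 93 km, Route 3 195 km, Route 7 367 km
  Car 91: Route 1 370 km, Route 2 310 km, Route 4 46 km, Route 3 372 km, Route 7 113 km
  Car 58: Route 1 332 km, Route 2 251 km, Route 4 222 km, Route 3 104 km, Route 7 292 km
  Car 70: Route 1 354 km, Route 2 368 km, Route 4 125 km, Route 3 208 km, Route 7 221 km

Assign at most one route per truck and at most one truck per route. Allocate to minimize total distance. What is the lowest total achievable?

Optimal: Car 106→Route 1 (82 km), Car 12→Route 2 (45 km), Car 91→Route 7 (113 km), Car 58→Route 3 (104 km), Car 70→Route 4 (125 km) — total 82+45+113+104+125 = 469 km.
Column-greedy (each route in turn goes to its cheapest remaining truck) gives 498 km, worse by 29.
Swapping Car 70↔Car 106 (Car 70→Route 1 354 km, Car 106→Route 4 280 km) adds 427.
Checked against all permutations: 469 km is optimal.

Minimum total: 469 km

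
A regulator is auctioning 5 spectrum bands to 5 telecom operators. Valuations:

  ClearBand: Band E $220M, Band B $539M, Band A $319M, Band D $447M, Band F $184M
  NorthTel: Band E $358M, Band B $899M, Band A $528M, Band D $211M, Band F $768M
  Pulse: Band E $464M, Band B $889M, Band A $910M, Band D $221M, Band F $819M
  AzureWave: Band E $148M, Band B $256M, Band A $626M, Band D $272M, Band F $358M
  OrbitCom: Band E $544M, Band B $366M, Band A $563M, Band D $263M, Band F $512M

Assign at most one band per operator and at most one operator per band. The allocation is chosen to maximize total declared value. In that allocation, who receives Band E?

OrbitCom receives Band E.

Optimal: ClearBand→Band D ($447M), NorthTel→Band B ($899M), Pulse→Band F ($819M), AzureWave→Band A ($626M), OrbitCom→Band E ($544M) — total 447+899+819+626+544 = $3335M.
Next-best assignment: ClearBand→Band D, NorthTel→Band F, Pulse→Band B, AzureWave→Band A, OrbitCom→Band E = $3274M.
OrbitCom's own top band is Band A ($563M), but forcing OrbitCom→Band A and reassigning the rest optimally gives only $2876M — worse by 459.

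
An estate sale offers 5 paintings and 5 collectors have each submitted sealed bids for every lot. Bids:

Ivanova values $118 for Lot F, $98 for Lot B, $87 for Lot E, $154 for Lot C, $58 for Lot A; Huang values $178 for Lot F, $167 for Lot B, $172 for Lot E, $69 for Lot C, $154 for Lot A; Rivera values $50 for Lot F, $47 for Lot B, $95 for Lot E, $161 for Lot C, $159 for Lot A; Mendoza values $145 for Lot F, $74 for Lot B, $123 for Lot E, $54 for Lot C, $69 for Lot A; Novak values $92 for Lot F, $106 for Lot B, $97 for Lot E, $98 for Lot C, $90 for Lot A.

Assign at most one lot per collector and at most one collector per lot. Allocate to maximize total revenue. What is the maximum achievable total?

Max total: $736

Optimal: Ivanova→Lot C ($154), Huang→Lot E ($172), Rivera→Lot A ($159), Mendoza→Lot F ($145), Novak→Lot B ($106) — total 154+172+159+145+106 = $736.
Max-entry greedy (repeatedly take the single best remaining cell) gives $626, worse by 110.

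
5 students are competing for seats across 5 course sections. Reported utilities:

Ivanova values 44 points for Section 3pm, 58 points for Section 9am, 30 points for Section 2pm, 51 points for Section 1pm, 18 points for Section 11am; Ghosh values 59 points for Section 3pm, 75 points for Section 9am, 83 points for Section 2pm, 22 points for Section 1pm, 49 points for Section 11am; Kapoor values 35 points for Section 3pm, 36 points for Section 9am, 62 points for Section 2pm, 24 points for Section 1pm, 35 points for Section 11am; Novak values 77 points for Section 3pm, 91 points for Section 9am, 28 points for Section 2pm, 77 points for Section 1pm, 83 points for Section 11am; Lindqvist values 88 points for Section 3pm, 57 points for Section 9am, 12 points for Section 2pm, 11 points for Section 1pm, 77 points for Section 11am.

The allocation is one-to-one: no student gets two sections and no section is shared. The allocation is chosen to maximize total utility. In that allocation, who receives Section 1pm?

Optimal: Ivanova→Section 1pm (51 points), Ghosh→Section 9am (75 points), Kapoor→Section 2pm (62 points), Novak→Section 11am (83 points), Lindqvist→Section 3pm (88 points) — total 51+75+62+83+88 = 359 points.
Row-greedy (each student in turn takes its best remaining section) gives 270 points, worse by 89.
Every other assignment is strictly worse.
Ivanova's own top section is Section 9am (58 points), but forcing Ivanova→Section 9am and reassigning the rest optimally gives only 341 points — worse by 18.

Ivanova receives Section 1pm.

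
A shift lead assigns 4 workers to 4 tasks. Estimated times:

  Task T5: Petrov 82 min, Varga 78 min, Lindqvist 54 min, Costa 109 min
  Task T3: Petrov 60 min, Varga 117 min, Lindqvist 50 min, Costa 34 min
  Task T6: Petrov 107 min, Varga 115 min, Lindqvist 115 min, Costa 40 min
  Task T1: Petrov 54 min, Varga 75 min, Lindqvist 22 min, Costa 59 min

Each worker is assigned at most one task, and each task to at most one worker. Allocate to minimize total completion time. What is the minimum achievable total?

Treat this as an assignment problem: match each worker to one task.
Optimal: Petrov→Task T3 (60 min), Varga→Task T5 (78 min), Lindqvist→Task T1 (22 min), Costa→Task T6 (40 min) — total 60+78+22+40 = 200 min.
Min-entry greedy (repeatedly take the single cheapest remaining cell) gives 241 min, worse by 41.
Swapping Varga↔Petrov (Varga→Task T3 117 min, Petrov→Task T5 82 min) adds 61.

Min total: 200 min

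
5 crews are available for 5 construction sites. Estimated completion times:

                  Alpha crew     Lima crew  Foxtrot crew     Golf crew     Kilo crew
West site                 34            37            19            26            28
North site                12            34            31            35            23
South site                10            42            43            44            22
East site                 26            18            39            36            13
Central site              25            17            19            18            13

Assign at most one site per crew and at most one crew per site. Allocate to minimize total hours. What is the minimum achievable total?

Treat this as an assignment problem: match each crew to one site.
Optimal: Alpha crew→South site (10 hours), Lima crew→East site (18 hours), Foxtrot crew→West site (19 hours), Golf crew→Central site (18 hours), Kilo crew→North site (23 hours) — total 10+18+19+18+23 = 88 hours.
Min-entry greedy (repeatedly take the single cheapest remaining cell) gives 94 hours, worse by 6.
Next-best assignment: Alpha crew→North site, Lima crew→East site, Foxtrot crew→West site, Golf crew→Central site, Kilo crew→South site = 89 hours.
Checked against all permutations: 88 hours is optimal.

Minimum total: 88 hours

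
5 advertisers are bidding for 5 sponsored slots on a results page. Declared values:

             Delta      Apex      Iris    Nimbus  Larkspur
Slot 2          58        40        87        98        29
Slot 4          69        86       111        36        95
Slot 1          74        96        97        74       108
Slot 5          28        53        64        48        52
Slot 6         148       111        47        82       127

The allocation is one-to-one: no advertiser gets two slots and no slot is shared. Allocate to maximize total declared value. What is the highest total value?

This is the linear assignment problem.
Optimal: Delta→Slot 6 ($148), Apex→Slot 5 ($53), Iris→Slot 4 ($111), Nimbus→Slot 2 ($98), Larkspur→Slot 1 ($108) — total 148+53+111+98+108 = $518.
Row-greedy (each advertiser in turn takes its best remaining slot) gives $505, worse by 13.

Max total: $518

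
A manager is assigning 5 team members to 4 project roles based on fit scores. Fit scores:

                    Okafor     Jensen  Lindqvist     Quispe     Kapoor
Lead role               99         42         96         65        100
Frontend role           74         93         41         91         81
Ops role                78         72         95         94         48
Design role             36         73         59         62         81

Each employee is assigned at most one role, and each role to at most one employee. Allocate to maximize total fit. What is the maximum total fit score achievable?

Optimal: Okafor→Lead role (99 pts), Jensen→Frontend role (93 pts), Lindqvist→Ops role (95 pts), Kapoor→Design role (81 pts) — total 99+93+95+81 = 368 pts.
Column-greedy (each role in turn goes to its best remaining employee) gives 350 pts, worse by 18.

Maximum total: 368 pts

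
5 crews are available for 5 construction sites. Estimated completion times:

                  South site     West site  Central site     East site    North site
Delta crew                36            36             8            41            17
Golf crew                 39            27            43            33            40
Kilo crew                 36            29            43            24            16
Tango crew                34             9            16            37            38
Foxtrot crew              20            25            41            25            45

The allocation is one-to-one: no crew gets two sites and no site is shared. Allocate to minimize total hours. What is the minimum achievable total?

Minimum total: 86 hours

Optimal: Delta crew→Central site (8 hours), Golf crew→East site (33 hours), Kilo crew→North site (16 hours), Tango crew→West site (9 hours), Foxtrot crew→South site (20 hours) — total 8+33+16+9+20 = 86 hours.
Row-greedy (each crew in turn takes its cheapest remaining site) gives 110 hours, worse by 24.
Next-best assignment: Delta crew→Central site, Golf crew→South site, Kilo crew→North site, Tango crew→West site, Foxtrot crew→East site = 97 hours.
Swapping Delta crew↔Kilo crew (Delta crew→North site 17 hours, Kilo crew→Central site 43 hours) adds 36.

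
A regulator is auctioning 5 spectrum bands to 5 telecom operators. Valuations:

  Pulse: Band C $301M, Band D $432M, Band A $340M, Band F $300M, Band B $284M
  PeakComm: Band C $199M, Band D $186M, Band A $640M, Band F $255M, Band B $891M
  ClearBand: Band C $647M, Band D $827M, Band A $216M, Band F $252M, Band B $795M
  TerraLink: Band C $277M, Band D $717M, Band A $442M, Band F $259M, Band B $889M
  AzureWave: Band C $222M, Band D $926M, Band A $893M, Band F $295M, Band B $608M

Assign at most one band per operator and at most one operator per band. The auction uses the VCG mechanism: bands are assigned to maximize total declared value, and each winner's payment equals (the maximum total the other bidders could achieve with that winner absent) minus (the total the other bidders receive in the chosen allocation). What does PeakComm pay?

PeakComm pays $353M.

Efficient allocation: Pulse→Band F ($300M), PeakComm→Band B ($891M), ClearBand→Band C ($647M), TerraLink→Band D ($717M), AzureWave→Band A ($893M); total welfare W = $3448M.
PeakComm receives Band B at value $891M, so the others get W − 891 = $2557M.
Without PeakComm: best allocation of the remaining 4 bidders over all 5 bands is Pulse→Band C ($301M), ClearBand→Band D ($827M), TerraLink→Band B ($889M), AzureWave→Band A ($893M), total $2910M.
VCG payment = (others' best without PeakComm) − (others' welfare with PeakComm) = 2910 − 2557 = $353M.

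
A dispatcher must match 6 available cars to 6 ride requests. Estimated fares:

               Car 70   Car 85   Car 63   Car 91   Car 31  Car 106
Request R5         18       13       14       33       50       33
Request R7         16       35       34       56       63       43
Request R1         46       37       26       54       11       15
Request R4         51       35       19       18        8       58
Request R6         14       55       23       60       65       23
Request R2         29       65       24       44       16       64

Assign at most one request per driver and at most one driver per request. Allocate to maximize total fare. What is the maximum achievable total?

Max total: $313

This is the linear assignment problem.
Optimal: Car 70→Request R1 ($46), Car 85→Request R2 ($65), Car 63→Request R7 ($34), Car 91→Request R6 ($60), Car 31→Request R5 ($50), Car 106→Request R4 ($58) — total 46+65+34+60+50+58 = $313.
Row-greedy (each driver in turn takes its best remaining request) gives $275, worse by 38.
Checked against all permutations: $313 is optimal.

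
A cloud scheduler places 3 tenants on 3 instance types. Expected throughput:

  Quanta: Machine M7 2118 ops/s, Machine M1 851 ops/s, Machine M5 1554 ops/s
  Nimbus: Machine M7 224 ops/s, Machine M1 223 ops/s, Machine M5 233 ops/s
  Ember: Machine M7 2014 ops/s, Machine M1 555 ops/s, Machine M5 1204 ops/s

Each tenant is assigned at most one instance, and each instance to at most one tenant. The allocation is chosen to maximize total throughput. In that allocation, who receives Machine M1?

Optimal: Quanta→Machine M5 (1554 ops/s), Nimbus→Machine M1 (223 ops/s), Ember→Machine M7 (2014 ops/s) — total 1554+223+2014 = 3791 ops/s.
Max-entry greedy (repeatedly take the single best remaining cell) gives 3545 ops/s, worse by 246.
Nimbus's own top instance is Machine M5 (233 ops/s), but forcing Nimbus→Machine M5 and reassigning the rest optimally gives only 3098 ops/s — worse by 693.

Nimbus receives Machine M1.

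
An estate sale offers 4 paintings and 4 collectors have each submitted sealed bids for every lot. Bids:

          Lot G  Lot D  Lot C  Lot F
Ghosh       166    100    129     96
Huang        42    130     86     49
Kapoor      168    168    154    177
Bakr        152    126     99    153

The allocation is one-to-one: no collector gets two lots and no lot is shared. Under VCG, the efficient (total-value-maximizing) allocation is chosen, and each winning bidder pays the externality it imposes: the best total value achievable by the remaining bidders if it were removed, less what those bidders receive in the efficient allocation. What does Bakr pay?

Bakr pays $23.

Efficient allocation: Ghosh→Lot G ($166), Huang→Lot D ($130), Kapoor→Lot C ($154), Bakr→Lot F ($153); total welfare W = $603.
Bakr receives Lot F at value $153, so the others get W − 153 = $450.
Without Bakr: best allocation of the remaining 3 bidders over all 4 lots is Ghosh→Lot G ($166), Huang→Lot D ($130), Kapoor→Lot F ($177), total $473.
VCG payment = (others' best without Bakr) − (others' welfare with Bakr) = 473 − 450 = $23.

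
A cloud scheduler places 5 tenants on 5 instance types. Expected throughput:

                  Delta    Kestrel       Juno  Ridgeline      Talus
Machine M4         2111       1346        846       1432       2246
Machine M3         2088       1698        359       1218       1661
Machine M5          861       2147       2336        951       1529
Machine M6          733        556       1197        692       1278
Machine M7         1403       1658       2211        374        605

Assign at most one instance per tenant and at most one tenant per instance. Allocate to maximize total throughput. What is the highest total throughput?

This is a one-to-one assignment (maximum-weight bipartite matching).
Optimal: Delta→Machine M3 (2088 ops/s), Kestrel→Machine M5 (2147 ops/s), Juno→Machine M7 (2211 ops/s), Ridgeline→Machine M6 (692 ops/s), Talus→Machine M4 (2246 ops/s) — total 2088+2147+2211+692+2246 = 9384 ops/s.
Row-greedy (each tenant in turn takes its best remaining instance) gives 8965 ops/s, worse by 419.

Maximum total: 9384 ops/s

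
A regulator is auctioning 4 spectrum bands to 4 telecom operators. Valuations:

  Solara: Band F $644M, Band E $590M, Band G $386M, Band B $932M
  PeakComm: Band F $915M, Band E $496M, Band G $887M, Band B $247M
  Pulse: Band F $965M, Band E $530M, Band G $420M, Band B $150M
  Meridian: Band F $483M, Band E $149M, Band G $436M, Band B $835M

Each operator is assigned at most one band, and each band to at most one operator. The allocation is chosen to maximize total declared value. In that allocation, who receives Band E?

Solara receives Band E.

This is the linear assignment problem.
Optimal: Solara→Band E ($590M), PeakComm→Band G ($887M), Pulse→Band F ($965M), Meridian→Band B ($835M) — total 590+887+965+835 = $3277M.
Row-greedy (each operator in turn takes its best remaining band) gives $2813M, worse by 464.
Next-best assignment: Solara→Band B, PeakComm→Band G, Pulse→Band F, Meridian→Band E = $2933M.
Solara's own top band is Band B ($932M), but forcing Solara→Band B and reassigning the rest optimally gives only $2933M — worse by 344.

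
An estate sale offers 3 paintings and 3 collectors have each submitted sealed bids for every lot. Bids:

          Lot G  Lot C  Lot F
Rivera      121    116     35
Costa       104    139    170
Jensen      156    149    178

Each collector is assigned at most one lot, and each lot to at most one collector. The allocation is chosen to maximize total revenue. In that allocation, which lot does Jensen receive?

Jensen receives Lot G.

Optimal: Rivera→Lot C ($116), Costa→Lot F ($170), Jensen→Lot G ($156) — total 116+170+156 = $442.
Checked against all permutations: $442 is optimal.
Jensen's own top lot is Lot F ($178), but forcing Jensen→Lot F and reassigning the rest optimally gives only $438 — worse by 4.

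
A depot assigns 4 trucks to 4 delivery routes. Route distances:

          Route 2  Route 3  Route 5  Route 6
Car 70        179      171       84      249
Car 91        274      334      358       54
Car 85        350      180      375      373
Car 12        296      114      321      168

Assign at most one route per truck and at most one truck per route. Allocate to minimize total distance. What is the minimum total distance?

Treat this as an assignment problem: match each truck to one route.
Optimal: Car 70→Route 5 (84 km), Car 91→Route 6 (54 km), Car 85→Route 2 (350 km), Car 12→Route 3 (114 km) — total 84+54+350+114 = 602 km.
Row-greedy (each truck in turn takes its cheapest remaining route) gives 614 km, worse by 12.
Next-best assignment: Car 70→Route 5, Car 91→Route 6, Car 85→Route 3, Car 12→Route 2 = 614 km.

Minimum total: 602 km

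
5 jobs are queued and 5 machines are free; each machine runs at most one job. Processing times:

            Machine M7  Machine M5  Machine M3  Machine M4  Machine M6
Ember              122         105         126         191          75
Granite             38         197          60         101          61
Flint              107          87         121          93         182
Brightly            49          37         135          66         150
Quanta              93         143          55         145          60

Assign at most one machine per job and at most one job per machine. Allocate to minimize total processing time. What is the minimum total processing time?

Minimum total: 298 min

Optimal: Ember→Machine M6 (75 min), Granite→Machine M7 (38 min), Flint→Machine M4 (93 min), Brightly→Machine M5 (37 min), Quanta→Machine M3 (55 min) — total 75+38+93+37+55 = 298 min.
Row-greedy (each job in turn takes its cheapest remaining machine) gives 321 min, worse by 23.
Next-best assignment: Ember→Machine M6, Granite→Machine M7, Flint→Machine M5, Brightly→Machine M4, Quanta→Machine M3 = 321 min.
Swapping Quanta↔Granite (Quanta→Machine M7 93 min, Granite→Machine M3 60 min) adds 60.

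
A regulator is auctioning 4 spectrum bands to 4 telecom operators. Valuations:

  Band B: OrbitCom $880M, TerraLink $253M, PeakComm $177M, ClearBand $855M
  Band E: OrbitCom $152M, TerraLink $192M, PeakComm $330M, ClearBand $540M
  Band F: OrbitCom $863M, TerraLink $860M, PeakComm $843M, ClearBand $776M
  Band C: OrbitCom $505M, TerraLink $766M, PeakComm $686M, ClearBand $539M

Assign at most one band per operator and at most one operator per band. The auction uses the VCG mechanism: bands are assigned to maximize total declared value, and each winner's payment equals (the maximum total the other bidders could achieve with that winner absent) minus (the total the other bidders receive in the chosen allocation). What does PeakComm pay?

PeakComm pays $298M.

Efficient allocation: OrbitCom→Band B ($880M), TerraLink→Band C ($766M), PeakComm→Band F ($843M), ClearBand→Band E ($540M); total welfare W = $3029M.
PeakComm receives Band F at value $843M, so the others get W − 843 = $2186M.
Without PeakComm: best allocation of the remaining 3 bidders over all 4 bands is OrbitCom→Band F ($863M), TerraLink→Band C ($766M), ClearBand→Band B ($855M), total $2484M.
VCG payment = (others' best without PeakComm) − (others' welfare with PeakComm) = 2484 − 2186 = $298M.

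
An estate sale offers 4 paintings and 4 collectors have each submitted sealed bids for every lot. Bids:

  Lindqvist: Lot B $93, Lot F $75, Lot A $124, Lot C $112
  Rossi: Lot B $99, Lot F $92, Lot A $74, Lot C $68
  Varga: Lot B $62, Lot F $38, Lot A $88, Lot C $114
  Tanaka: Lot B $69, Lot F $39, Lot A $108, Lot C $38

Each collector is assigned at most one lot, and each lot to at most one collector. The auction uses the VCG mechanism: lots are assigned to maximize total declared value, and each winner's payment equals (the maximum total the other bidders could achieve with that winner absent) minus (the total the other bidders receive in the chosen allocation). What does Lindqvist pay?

Lindqvist pays $7.

Efficient allocation: Lindqvist→Lot B ($93), Rossi→Lot F ($92), Varga→Lot C ($114), Tanaka→Lot A ($108); total welfare W = $407.
Lindqvist receives Lot B at value $93, so the others get W − 93 = $314.
Without Lindqvist: best allocation of the remaining 3 bidders over all 4 lots is Rossi→Lot B ($99), Varga→Lot C ($114), Tanaka→Lot A ($108), total $321.
VCG payment = (others' best without Lindqvist) − (others' welfare with Lindqvist) = 321 − 314 = $7.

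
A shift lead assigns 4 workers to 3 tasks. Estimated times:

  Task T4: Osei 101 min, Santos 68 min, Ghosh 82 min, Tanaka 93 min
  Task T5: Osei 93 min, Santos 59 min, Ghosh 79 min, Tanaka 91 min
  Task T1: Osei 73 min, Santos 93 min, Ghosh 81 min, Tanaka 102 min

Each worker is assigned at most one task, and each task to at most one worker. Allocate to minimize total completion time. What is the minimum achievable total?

Min total: 214 min

Optimal: Ghosh→Task T4 (82 min), Santos→Task T5 (59 min), Osei→Task T1 (73 min) — total 82+59+73 = 214 min.
Column-greedy (each task in turn goes to its cheapest remaining worker) gives 220 min, worse by 6.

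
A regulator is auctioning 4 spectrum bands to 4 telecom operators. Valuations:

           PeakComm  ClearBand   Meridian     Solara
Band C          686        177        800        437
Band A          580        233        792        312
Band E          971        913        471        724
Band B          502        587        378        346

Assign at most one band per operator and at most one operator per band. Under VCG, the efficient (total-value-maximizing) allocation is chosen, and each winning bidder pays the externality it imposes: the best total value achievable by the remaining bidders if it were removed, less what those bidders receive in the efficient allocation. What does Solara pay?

Efficient allocation: PeakComm→Band C ($686M), ClearBand→Band B ($587M), Meridian→Band A ($792M), Solara→Band E ($724M); total welfare W = $2789M.
Solara receives Band E at value $724M, so the others get W − 724 = $2065M.
Without Solara: best allocation of the remaining 3 bidders over all 4 bands is PeakComm→Band C ($686M), ClearBand→Band E ($913M), Meridian→Band A ($792M), total $2391M.
VCG payment = (others' best without Solara) − (others' welfare with Solara) = 2391 − 2065 = $326M.

Solara pays $326M.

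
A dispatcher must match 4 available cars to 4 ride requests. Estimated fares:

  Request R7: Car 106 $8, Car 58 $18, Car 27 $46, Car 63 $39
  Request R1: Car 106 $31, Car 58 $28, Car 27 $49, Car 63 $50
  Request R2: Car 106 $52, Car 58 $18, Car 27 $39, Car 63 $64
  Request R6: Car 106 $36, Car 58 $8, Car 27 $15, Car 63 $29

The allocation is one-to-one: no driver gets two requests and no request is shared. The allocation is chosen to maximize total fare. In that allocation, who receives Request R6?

Car 106 receives Request R6.

Treat this as an assignment problem: match each driver to one request.
Optimal: Car 106→Request R6 ($36), Car 58→Request R1 ($28), Car 27→Request R7 ($46), Car 63→Request R2 ($64) — total 36+28+46+64 = $174.
Max-entry greedy (repeatedly take the single best remaining cell) gives $167, worse by 7.
Next-best assignment: Car 106→Request R6, Car 58→Request R7, Car 27→Request R1, Car 63→Request R2 = $167.
Car 106's own top request is Request R2 ($52), but forcing Car 106→Request R2 and reassigning the rest optimally gives only $156 — worse by 18.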